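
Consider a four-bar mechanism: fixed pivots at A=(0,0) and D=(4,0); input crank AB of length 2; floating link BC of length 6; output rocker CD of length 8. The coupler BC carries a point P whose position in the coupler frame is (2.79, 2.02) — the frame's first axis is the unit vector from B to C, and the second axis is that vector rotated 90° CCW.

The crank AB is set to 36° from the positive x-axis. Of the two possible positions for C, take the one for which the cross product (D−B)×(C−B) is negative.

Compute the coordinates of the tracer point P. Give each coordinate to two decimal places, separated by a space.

-0.18 -1.76

A=(0,0), D=(4.00,0)
B = A + 2.00·(cos36°, sin36°) = (1.6180, 1.1756)
|BD| = 2.6563
circle(B,6.00) ∩ circle(D,8.00): a=-3.9424, h=4.5230
  candidates: C₊=(0.0844,6.9763) cross=12.014; C₋=(-3.9190,-1.1356) cross=-12.014
  mode - wants cross < 0 → take C=(-3.9190,-1.1356) (cross=-12.014)
ex = (C−B)/|BC| = (-0.9228,-0.3852); ey = (0.3852,-0.9228)
P = B + 2.79·ex + 2.02·ey = (-0.1786,-1.7632)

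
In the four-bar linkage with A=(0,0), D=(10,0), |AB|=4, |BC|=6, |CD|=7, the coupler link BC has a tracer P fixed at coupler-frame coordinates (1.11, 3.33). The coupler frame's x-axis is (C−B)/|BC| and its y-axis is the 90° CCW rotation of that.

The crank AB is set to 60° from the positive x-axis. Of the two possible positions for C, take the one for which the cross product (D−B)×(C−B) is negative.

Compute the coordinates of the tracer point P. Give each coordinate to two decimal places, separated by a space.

5.50 3.17

A=(0,0), D=(10.00,0)
B = A + 4.00·(cos60°, sin60°) = (2.0000, 3.4641)
|BD| = 8.7178
circle(B,6.00) ∩ circle(D,7.00): a=3.6133, h=4.7900
  candidates: C₊=(7.2191,6.4239) cross=41.758; C₋=(3.4124,-2.3673) cross=-41.758
  mode - wants cross < 0 → take C=(3.4124,-2.3673) (cross=-41.758)
ex = (C−B)/|BC| = (0.2354,-0.9719); ey = (0.9719,0.2354)
P = B + 1.11·ex + 3.33·ey = (5.4977,3.1692)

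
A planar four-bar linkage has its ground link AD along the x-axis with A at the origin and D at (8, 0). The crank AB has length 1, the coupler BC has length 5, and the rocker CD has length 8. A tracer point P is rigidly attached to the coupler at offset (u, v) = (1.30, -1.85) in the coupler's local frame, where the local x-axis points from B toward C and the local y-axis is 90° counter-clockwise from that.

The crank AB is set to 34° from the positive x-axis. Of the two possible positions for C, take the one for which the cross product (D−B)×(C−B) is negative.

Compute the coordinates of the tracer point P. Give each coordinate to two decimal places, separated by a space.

-0.88 -0.92

A=(0,0), D=(8.00,0)
B = A + 1.00·(cos34°, sin34°) = (0.8290, 0.5592)
|BD| = 7.1927
circle(B,5.00) ∩ circle(D,8.00): a=0.8853, h=4.9210
  candidates: C₊=(2.0942,5.3965) cross=35.395; C₋=(1.3291,-4.4157) cross=-35.395
  mode - wants cross < 0 → take C=(1.3291,-4.4157) (cross=-35.395)
ex = (C−B)/|BC| = (0.1000,-0.9950); ey = (0.9950,0.1000)
P = B + 1.30·ex + -1.85·ey = (-0.8817,-0.9193)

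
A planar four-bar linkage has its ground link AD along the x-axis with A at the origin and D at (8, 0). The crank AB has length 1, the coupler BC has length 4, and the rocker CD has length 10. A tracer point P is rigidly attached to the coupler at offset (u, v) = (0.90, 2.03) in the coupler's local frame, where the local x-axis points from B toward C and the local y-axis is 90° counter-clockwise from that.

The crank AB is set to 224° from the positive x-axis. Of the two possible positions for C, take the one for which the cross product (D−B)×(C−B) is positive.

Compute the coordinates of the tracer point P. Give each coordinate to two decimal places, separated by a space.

-2.88 -0.19

A=(0,0), D=(8.00,0)
B = A + 1.00·(cos224°, sin224°) = (-0.7193, -0.6947)
|BD| = 8.7470
circle(B,4.00) ∩ circle(D,10.00): a=-0.4282, h=3.9770
  candidates: C₊=(-1.4620,3.2358) cross=34.787; C₋=(-0.8303,-4.6931) cross=-34.787
  mode + wants cross > 0 → take C=(-1.4620,3.2358) (cross=34.787)
ex = (C−B)/|BC| = (-0.1857,0.9826); ey = (-0.9826,-0.1857)
P = B + 0.90·ex + 2.03·ey = (-2.8811,-0.1872)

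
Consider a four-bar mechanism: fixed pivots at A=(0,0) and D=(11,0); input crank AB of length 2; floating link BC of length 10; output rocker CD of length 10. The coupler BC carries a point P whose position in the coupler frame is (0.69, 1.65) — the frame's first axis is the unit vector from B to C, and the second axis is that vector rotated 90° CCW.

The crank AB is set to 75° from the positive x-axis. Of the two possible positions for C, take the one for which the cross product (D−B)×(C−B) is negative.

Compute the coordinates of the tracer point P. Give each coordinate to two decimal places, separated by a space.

A=(0,0), D=(11.00,0)
B = A + 2.00·(cos75°, sin75°) = (0.5176, 1.9319)
|BD| = 10.6589
circle(B,10.00) ∩ circle(D,10.00): a=5.3294, h=8.4615
  candidates: C₊=(7.2924,9.2873) cross=90.190; C₋=(4.2252,-7.3554) cross=-90.190
  mode - wants cross < 0 → take C=(4.2252,-7.3554) (cross=-90.190)
ex = (C−B)/|BC| = (0.3708,-0.9287); ey = (0.9287,0.3708)
P = B + 0.69·ex + 1.65·ey = (2.3059,1.9028)

2.31 1.90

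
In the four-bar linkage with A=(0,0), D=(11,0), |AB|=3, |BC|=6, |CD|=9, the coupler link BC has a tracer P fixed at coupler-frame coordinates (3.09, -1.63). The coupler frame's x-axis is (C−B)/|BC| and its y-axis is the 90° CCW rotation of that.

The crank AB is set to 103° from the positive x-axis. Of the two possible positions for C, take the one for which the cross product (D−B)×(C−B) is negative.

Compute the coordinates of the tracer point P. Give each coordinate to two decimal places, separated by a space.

A=(0,0), D=(11.00,0)
B = A + 3.00·(cos103°, sin103°) = (-0.6749, 2.9231)
|BD| = 12.0352
circle(B,6.00) ∩ circle(D,9.00): a=4.1481, h=4.3351
  candidates: C₊=(4.4020,6.1209) cross=52.174; C₋=(2.2961,-2.2897) cross=-52.174
  mode - wants cross < 0 → take C=(2.2961,-2.2897) (cross=-52.174)
ex = (C−B)/|BC| = (0.4952,-0.8688); ey = (0.8688,0.4952)
P = B + 3.09·ex + -1.63·ey = (-0.5609,-0.5686)

-0.56 -0.57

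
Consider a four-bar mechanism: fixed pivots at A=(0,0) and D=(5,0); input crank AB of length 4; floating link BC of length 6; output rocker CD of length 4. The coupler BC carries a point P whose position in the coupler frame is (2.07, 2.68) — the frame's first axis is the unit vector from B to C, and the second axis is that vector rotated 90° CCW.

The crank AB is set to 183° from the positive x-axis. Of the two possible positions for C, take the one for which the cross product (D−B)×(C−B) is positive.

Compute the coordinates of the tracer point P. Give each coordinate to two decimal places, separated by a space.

A=(0,0), D=(5.00,0)
B = A + 4.00·(cos183°, sin183°) = (-3.9945, -0.2093)
|BD| = 8.9970
circle(B,6.00) ∩ circle(D,4.00): a=5.6100, h=2.1280
  candidates: C₊=(1.5644,2.0486) cross=19.145; C₋=(1.6634,-2.2062) cross=-19.145
  mode + wants cross > 0 → take C=(1.5644,2.0486) (cross=19.145)
ex = (C−B)/|BC| = (0.9265,0.3763); ey = (-0.3763,0.9265)
P = B + 2.07·ex + 2.68·ey = (-3.0852,3.0526)

-3.09 3.05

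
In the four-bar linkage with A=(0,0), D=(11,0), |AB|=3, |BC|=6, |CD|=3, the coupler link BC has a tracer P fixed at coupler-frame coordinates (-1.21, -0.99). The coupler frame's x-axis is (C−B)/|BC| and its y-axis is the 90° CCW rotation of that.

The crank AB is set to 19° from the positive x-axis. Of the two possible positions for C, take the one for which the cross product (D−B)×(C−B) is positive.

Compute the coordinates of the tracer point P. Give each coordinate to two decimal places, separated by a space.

1.81 -0.20

A=(0,0), D=(11.00,0)
B = A + 3.00·(cos19°, sin19°) = (2.8366, 0.9767)
|BD| = 8.2217
circle(B,6.00) ∩ circle(D,3.00): a=5.7528, h=1.7044
  candidates: C₊=(8.7511,1.9856) cross=14.013; C₋=(8.3462,-1.3990) cross=-14.013
  mode + wants cross > 0 → take C=(8.7511,1.9856) (cross=14.013)
ex = (C−B)/|BC| = (0.9858,0.1681); ey = (-0.1681,0.9858)
P = B + -1.21·ex + -0.99·ey = (1.8103,-0.2027)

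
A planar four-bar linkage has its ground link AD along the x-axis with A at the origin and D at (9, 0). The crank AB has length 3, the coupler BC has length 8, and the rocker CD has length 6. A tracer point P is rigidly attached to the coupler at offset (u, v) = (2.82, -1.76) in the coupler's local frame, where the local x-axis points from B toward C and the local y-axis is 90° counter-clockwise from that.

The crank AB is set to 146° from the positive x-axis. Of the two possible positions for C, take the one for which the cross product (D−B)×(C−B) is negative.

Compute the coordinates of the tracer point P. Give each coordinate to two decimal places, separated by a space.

-1.30 -1.43

A=(0,0), D=(9.00,0)
B = A + 3.00·(cos146°, sin146°) = (-2.4871, 1.6776)
|BD| = 11.6090
circle(B,8.00) ∩ circle(D,6.00): a=7.0104, h=3.8540
  candidates: C₊=(5.0067,4.4781) cross=44.741; C₋=(3.8928,-3.1491) cross=-44.741
  mode - wants cross < 0 → take C=(3.8928,-3.1491) (cross=-44.741)
ex = (C−B)/|BC| = (0.7975,-0.6033); ey = (0.6033,0.7975)
P = B + 2.82·ex + -1.76·ey = (-1.3001,-1.4274)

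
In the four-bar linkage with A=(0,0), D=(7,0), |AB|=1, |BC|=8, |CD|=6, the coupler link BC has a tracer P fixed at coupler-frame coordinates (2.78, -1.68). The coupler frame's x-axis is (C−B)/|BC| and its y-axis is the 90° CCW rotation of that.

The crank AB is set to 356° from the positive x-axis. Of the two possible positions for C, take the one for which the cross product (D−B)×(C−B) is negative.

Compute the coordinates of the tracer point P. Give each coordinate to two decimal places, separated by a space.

1.64 -3.25

A=(0,0), D=(7.00,0)
B = A + 1.00·(cos356°, sin356°) = (0.9976, -0.0698)
|BD| = 6.0028
circle(B,8.00) ∩ circle(D,6.00): a=5.3336, h=5.9626
  candidates: C₊=(6.2616,5.9544) cross=35.792; C₋=(6.4001,-5.9699) cross=-35.792
  mode - wants cross < 0 → take C=(6.4001,-5.9699) (cross=-35.792)
ex = (C−B)/|BC| = (0.6753,-0.7375); ey = (0.7375,0.6753)
P = B + 2.78·ex + -1.68·ey = (1.6359,-3.2546)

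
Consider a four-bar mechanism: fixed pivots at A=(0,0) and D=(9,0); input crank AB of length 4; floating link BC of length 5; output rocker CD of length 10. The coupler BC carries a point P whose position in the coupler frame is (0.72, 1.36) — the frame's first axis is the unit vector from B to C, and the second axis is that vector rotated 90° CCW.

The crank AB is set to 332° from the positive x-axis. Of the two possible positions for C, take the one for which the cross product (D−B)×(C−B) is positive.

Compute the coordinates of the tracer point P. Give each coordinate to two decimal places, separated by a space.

2.30 -2.80

A=(0,0), D=(9.00,0)
B = A + 4.00·(cos332°, sin332°) = (3.5318, -1.8779)
|BD| = 5.7817
circle(B,5.00) ∩ circle(D,10.00): a=-3.5952, h=3.4749
  candidates: C₊=(-0.9971,0.2409) cross=20.091; C₋=(1.2602,-6.3321) cross=-20.091
  mode + wants cross > 0 → take C=(-0.9971,0.2409) (cross=20.091)
ex = (C−B)/|BC| = (-0.9058,0.4238); ey = (-0.4238,-0.9058)
P = B + 0.72·ex + 1.36·ey = (2.3033,-2.8046)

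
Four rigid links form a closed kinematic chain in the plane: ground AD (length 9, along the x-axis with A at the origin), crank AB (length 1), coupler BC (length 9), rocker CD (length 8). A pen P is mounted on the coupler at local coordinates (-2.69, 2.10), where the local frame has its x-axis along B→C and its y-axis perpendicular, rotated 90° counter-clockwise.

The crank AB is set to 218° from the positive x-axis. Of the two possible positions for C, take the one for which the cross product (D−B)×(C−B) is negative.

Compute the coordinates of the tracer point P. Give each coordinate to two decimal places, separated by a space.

A=(0,0), D=(9.00,0)
B = A + 1.00·(cos218°, sin218°) = (-0.7880, -0.6157)
|BD| = 9.8074
circle(B,9.00) ∩ circle(D,8.00): a=5.7704, h=6.9067
  candidates: C₊=(4.5374,6.6397) cross=67.737; C₋=(5.4046,-7.1465) cross=-67.737
  mode - wants cross < 0 → take C=(5.4046,-7.1465) (cross=-67.737)
ex = (C−B)/|BC| = (0.6881,-0.7257); ey = (0.7257,0.6881)
P = B + -2.69·ex + 2.10·ey = (-1.1150,2.7813)

-1.12 2.78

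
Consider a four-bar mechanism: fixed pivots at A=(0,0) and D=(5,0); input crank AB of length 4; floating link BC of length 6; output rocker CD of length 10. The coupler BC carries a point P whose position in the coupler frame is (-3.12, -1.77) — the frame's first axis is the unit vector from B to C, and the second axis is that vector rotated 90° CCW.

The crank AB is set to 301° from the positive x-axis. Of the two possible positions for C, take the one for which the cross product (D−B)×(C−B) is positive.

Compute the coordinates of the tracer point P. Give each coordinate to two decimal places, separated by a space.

A=(0,0), D=(5.00,0)
B = A + 4.00·(cos301°, sin301°) = (2.0602, -3.4287)
|BD| = 4.5165
circle(B,6.00) ∩ circle(D,10.00): a=-4.8269, h=3.5638
  candidates: C₊=(-3.7872,-4.7733) cross=16.096; C₋=(1.6236,-9.4128) cross=-16.096
  mode + wants cross > 0 → take C=(-3.7872,-4.7733) (cross=16.096)
ex = (C−B)/|BC| = (-0.9746,-0.2241); ey = (0.2241,-0.9746)
P = B + -3.12·ex + -1.77·ey = (4.7041,-1.0045)

4.70 -1.00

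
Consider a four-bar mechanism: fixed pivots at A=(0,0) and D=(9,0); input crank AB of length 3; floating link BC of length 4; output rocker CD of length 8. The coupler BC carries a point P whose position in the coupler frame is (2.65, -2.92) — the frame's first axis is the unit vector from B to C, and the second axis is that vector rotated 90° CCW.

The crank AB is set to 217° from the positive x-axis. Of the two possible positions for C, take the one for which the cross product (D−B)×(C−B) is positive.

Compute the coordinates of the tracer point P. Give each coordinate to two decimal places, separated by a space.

A=(0,0), D=(9.00,0)
B = A + 3.00·(cos217°, sin217°) = (-2.3959, -1.8054)
|BD| = 11.5380
circle(B,4.00) ∩ circle(D,8.00): a=3.6889, h=1.5465
  candidates: C₊=(1.0056,0.2993) cross=17.844; C₋=(1.4896,-2.7557) cross=-17.844
  mode + wants cross > 0 → take C=(1.0056,0.2993) (cross=17.844)
ex = (C−B)/|BC| = (0.8504,0.5262); ey = (-0.5262,0.8504)
P = B + 2.65·ex + -2.92·ey = (1.3940,-2.8942)

1.39 -2.89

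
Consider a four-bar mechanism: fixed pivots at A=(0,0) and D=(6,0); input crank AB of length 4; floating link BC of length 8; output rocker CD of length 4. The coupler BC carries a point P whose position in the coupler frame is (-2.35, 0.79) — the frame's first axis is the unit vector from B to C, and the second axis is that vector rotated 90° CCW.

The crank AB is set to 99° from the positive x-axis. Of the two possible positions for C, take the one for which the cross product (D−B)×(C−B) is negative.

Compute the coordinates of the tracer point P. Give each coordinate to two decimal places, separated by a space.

A=(0,0), D=(6.00,0)
B = A + 4.00·(cos99°, sin99°) = (-0.6257, 3.9508)
|BD| = 7.7142
circle(B,8.00) ∩ circle(D,4.00): a=6.9682, h=3.9298
  candidates: C₊=(7.3719,3.7574) cross=30.315; C₋=(3.3467,-2.9933) cross=-30.315
  mode - wants cross < 0 → take C=(3.3467,-2.9933) (cross=-30.315)
ex = (C−B)/|BC| = (0.4966,-0.8680); ey = (0.8680,0.4966)
P = B + -2.35·ex + 0.79·ey = (-1.1069,6.3828)

-1.11 6.38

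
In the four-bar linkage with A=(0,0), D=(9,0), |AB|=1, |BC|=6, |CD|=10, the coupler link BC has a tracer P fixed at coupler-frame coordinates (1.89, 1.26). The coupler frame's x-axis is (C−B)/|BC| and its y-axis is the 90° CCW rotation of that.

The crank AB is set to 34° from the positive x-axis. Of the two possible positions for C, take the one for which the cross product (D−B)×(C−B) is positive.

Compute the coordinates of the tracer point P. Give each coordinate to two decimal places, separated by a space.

-0.24 2.57

A=(0,0), D=(9.00,0)
B = A + 1.00·(cos34°, sin34°) = (0.8290, 0.5592)
|BD| = 8.1901
circle(B,6.00) ∩ circle(D,10.00): a=0.1879, h=5.9971
  candidates: C₊=(1.4259,6.5294) cross=49.116; C₋=(0.6070,-5.4367) cross=-49.116
  mode + wants cross > 0 → take C=(1.4259,6.5294) (cross=49.116)
ex = (C−B)/|BC| = (0.0995,0.9950); ey = (-0.9950,0.0995)
P = B + 1.89·ex + 1.26·ey = (-0.2367,2.5652)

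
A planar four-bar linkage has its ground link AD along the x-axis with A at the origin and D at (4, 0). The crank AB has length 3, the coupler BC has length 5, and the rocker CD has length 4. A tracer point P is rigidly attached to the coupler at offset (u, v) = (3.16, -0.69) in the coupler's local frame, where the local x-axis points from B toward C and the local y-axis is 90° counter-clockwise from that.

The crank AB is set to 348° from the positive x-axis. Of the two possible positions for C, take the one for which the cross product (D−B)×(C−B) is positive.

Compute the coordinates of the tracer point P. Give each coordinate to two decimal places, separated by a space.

A=(0,0), D=(4.00,0)
B = A + 3.00·(cos348°, sin348°) = (2.9344, -0.6237)
|BD| = 1.2347
circle(B,5.00) ∩ circle(D,4.00): a=4.2620, h=2.6145
  candidates: C₊=(5.2918,3.7857) cross=3.228; C₋=(7.9334,-0.7270) cross=-3.228
  mode + wants cross > 0 → take C=(5.2918,3.7857) (cross=3.228)
ex = (C−B)/|BC| = (0.4715,0.8819); ey = (-0.8819,0.4715)
P = B + 3.16·ex + -0.69·ey = (5.0328,1.8377)

5.03 1.84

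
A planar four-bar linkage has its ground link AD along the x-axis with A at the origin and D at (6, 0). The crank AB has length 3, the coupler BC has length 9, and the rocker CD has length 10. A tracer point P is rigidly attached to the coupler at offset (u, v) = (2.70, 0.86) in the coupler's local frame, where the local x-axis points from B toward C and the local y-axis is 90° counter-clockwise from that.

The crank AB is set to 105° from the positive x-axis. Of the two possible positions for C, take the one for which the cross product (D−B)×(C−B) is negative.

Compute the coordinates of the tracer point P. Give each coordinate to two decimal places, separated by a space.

-0.29 0.11

A=(0,0), D=(6.00,0)
B = A + 3.00·(cos105°, sin105°) = (-0.7765, 2.8978)
|BD| = 7.3700
circle(B,9.00) ∩ circle(D,10.00): a=2.3960, h=8.6752
  candidates: C₊=(4.8375,9.9322) cross=63.937; C₋=(-1.9844,-6.0208) cross=-63.937
  mode - wants cross < 0 → take C=(-1.9844,-6.0208) (cross=-63.937)
ex = (C−B)/|BC| = (-0.1342,-0.9910); ey = (0.9910,-0.1342)
P = B + 2.70·ex + 0.86·ey = (-0.2866,0.1068)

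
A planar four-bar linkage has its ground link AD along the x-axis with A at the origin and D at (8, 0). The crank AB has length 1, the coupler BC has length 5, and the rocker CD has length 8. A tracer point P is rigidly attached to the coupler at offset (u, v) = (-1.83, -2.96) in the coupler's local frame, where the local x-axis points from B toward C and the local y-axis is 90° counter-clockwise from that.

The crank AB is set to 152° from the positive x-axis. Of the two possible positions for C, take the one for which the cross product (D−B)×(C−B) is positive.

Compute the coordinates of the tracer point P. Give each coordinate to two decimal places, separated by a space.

0.77 -2.59

A=(0,0), D=(8.00,0)
B = A + 1.00·(cos152°, sin152°) = (-0.8829, 0.4695)
|BD| = 8.8953
circle(B,5.00) ∩ circle(D,8.00): a=2.2555, h=4.4624
  candidates: C₊=(1.6049,4.8066) cross=39.694; C₋=(1.1339,-4.1057) cross=-39.694
  mode + wants cross > 0 → take C=(1.6049,4.8066) (cross=39.694)
ex = (C−B)/|BC| = (0.4976,0.8674); ey = (-0.8674,0.4976)
P = B + -1.83·ex + -2.96·ey = (0.7741,-2.5907)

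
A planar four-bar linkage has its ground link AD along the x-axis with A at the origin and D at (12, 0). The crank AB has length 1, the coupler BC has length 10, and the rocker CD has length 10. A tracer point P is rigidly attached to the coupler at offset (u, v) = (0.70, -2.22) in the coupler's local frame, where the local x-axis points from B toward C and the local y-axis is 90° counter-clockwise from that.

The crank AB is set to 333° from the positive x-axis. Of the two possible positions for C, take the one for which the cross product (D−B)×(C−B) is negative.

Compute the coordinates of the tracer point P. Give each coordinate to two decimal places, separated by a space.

A=(0,0), D=(12.00,0)
B = A + 1.00·(cos333°, sin333°) = (0.8910, -0.4540)
|BD| = 11.1183
circle(B,10.00) ∩ circle(D,10.00): a=5.5591, h=8.3124
  candidates: C₊=(6.1061,8.0785) cross=92.420; C₋=(6.7849,-8.5325) cross=-92.420
  mode - wants cross < 0 → take C=(6.7849,-8.5325) (cross=-92.420)
ex = (C−B)/|BC| = (0.5894,-0.8078); ey = (0.8078,0.5894)
P = B + 0.70·ex + -2.22·ey = (-0.4898,-2.3279)

-0.49 -2.33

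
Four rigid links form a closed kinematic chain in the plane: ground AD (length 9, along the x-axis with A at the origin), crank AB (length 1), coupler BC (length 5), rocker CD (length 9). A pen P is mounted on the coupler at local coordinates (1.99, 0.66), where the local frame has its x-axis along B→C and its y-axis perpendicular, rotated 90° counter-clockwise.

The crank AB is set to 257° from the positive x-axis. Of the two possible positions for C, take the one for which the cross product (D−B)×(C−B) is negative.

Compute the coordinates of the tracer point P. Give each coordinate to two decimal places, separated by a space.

A=(0,0), D=(9.00,0)
B = A + 1.00·(cos257°, sin257°) = (-0.2250, -0.9744)
|BD| = 9.2763
circle(B,5.00) ∩ circle(D,9.00): a=1.6197, h=4.7304
  candidates: C₊=(0.8889,3.9000) cross=43.880; C₋=(1.8826,-5.5085) cross=-43.880
  mode - wants cross < 0 → take C=(1.8826,-5.5085) (cross=-43.880)
ex = (C−B)/|BC| = (0.4215,-0.9068); ey = (0.9068,0.4215)
P = B + 1.99·ex + 0.66·ey = (1.2124,-2.5007)

1.21 -2.50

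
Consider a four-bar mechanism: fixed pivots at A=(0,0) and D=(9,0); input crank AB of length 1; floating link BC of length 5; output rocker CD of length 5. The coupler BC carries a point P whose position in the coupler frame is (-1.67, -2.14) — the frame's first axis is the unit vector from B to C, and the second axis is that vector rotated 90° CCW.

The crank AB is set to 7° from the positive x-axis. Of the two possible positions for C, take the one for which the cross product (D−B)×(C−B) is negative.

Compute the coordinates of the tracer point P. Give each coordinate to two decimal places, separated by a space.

A=(0,0), D=(9.00,0)
B = A + 1.00·(cos7°, sin7°) = (0.9925, 0.1219)
|BD| = 8.0084
circle(B,5.00) ∩ circle(D,5.00): a=4.0042, h=2.9944
  candidates: C₊=(5.0418,3.0550) cross=23.980; C₋=(4.9507,-2.9331) cross=-23.980
  mode - wants cross < 0 → take C=(4.9507,-2.9331) (cross=-23.980)
ex = (C−B)/|BC| = (0.7916,-0.6110); ey = (0.6110,0.7916)
P = B + -1.67·ex + -2.14·ey = (-1.6370,-0.5519)

-1.64 -0.55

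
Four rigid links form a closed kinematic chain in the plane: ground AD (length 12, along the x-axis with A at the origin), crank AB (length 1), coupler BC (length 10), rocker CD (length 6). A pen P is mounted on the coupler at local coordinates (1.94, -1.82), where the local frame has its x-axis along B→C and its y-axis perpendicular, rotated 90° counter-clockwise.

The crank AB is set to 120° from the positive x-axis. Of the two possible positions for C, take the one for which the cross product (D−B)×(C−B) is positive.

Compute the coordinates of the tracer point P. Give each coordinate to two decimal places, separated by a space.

A=(0,0), D=(12.00,0)
B = A + 1.00·(cos120°, sin120°) = (-0.5000, 0.8660)
|BD| = 12.5300
circle(B,10.00) ∩ circle(D,6.00): a=8.8189, h=4.7146
  candidates: C₊=(8.6236,4.9599) cross=59.074; C₋=(7.9719,-4.4469) cross=-59.074
  mode + wants cross > 0 → take C=(8.6236,4.9599) (cross=59.074)
ex = (C−B)/|BC| = (0.9124,0.4094); ey = (-0.4094,0.9124)
P = B + 1.94·ex + -1.82·ey = (2.0151,-0.0003)

2.02 -0.00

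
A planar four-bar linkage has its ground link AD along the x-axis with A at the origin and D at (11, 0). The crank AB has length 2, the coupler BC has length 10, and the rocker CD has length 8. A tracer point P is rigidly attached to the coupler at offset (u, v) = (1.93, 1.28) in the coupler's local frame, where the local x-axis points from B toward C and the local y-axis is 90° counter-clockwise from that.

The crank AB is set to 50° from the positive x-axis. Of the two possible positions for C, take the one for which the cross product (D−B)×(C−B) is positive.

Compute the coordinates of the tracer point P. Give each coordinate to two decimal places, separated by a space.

2.00 3.74

A=(0,0), D=(11.00,0)
B = A + 2.00·(cos50°, sin50°) = (1.2856, 1.5321)
|BD| = 9.8345
circle(B,10.00) ∩ circle(D,8.00): a=6.7475, h=7.3804
  candidates: C₊=(9.1005,7.7712) cross=72.583; C₋=(6.8010,-6.8094) cross=-72.583
  mode + wants cross > 0 → take C=(9.1005,7.7712) (cross=72.583)
ex = (C−B)/|BC| = (0.7815,0.6239); ey = (-0.6239,0.7815)
P = B + 1.93·ex + 1.28·ey = (1.9952,3.7366)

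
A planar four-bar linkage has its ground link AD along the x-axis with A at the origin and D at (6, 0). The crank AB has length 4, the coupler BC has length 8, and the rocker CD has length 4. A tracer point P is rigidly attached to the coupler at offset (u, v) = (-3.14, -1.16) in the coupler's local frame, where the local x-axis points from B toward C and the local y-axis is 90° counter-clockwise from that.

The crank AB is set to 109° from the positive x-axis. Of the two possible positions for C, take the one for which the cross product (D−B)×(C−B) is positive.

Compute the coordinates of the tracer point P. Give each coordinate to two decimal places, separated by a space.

-4.42 2.56

A=(0,0), D=(6.00,0)
B = A + 4.00·(cos109°, sin109°) = (-1.3023, 3.7821)
|BD| = 8.2236
circle(B,8.00) ∩ circle(D,4.00): a=7.0302, h=3.8178
  candidates: C₊=(6.6962,3.9389) cross=31.396; C₋=(3.1845,-2.8413) cross=-31.396
  mode + wants cross > 0 → take C=(6.6962,3.9389) (cross=31.396)
ex = (C−B)/|BC| = (0.9998,0.0196); ey = (-0.0196,0.9998)
P = B + -3.14·ex + -1.16·ey = (-4.4189,2.5607)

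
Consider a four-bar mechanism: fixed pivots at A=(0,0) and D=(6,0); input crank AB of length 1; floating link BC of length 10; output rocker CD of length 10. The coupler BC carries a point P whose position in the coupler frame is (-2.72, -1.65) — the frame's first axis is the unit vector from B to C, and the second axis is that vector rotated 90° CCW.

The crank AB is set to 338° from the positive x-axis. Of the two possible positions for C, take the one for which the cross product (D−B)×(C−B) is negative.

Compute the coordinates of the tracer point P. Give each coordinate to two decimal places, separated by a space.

A=(0,0), D=(6.00,0)
B = A + 1.00·(cos338°, sin338°) = (0.9272, -0.3746)
|BD| = 5.0866
circle(B,10.00) ∩ circle(D,10.00): a=2.5433, h=9.6712
  candidates: C₊=(2.7514,9.4576) cross=49.194; C₋=(4.1758,-9.8322) cross=-49.194
  mode - wants cross < 0 → take C=(4.1758,-9.8322) (cross=-49.194)
ex = (C−B)/|BC| = (0.3249,-0.9458); ey = (0.9458,0.3249)
P = B + -2.72·ex + -1.65·ey = (-1.5170,1.6618)

-1.52 1.66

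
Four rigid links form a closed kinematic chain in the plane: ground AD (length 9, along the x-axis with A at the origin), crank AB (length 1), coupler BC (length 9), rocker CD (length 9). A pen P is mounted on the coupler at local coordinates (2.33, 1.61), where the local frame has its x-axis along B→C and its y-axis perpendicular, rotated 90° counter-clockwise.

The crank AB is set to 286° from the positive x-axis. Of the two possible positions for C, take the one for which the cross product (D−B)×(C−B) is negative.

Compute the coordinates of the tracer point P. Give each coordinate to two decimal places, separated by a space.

A=(0,0), D=(9.00,0)
B = A + 1.00·(cos286°, sin286°) = (0.2756, -0.9613)
|BD| = 8.7772
circle(B,9.00) ∩ circle(D,9.00): a=4.3886, h=7.8575
  candidates: C₊=(3.7773,7.3296) cross=68.967; C₋=(5.4984,-8.2909) cross=-68.967
  mode - wants cross < 0 → take C=(5.4984,-8.2909) (cross=-68.967)
ex = (C−B)/|BC| = (0.5803,-0.8144); ey = (0.8144,0.5803)
P = B + 2.33·ex + 1.61·ey = (2.9389,-1.9245)

2.94 -1.92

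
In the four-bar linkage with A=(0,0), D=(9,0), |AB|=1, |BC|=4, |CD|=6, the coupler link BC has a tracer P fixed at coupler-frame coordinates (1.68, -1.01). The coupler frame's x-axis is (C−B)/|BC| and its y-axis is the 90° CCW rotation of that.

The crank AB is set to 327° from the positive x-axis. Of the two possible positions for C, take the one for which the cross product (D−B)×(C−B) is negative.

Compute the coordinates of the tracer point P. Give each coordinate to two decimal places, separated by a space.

A=(0,0), D=(9.00,0)
B = A + 1.00·(cos327°, sin327°) = (0.8387, -0.5446)
|BD| = 8.1795
circle(B,4.00) ∩ circle(D,6.00): a=2.8672, h=2.7891
  candidates: C₊=(3.5138,2.4292) cross=22.814; C₋=(3.8852,-3.1367) cross=-22.814
  mode - wants cross < 0 → take C=(3.8852,-3.1367) (cross=-22.814)
ex = (C−B)/|BC| = (0.7616,-0.6480); ey = (0.6480,0.7616)
P = B + 1.68·ex + -1.01·ey = (1.4637,-2.4025)

1.46 -2.40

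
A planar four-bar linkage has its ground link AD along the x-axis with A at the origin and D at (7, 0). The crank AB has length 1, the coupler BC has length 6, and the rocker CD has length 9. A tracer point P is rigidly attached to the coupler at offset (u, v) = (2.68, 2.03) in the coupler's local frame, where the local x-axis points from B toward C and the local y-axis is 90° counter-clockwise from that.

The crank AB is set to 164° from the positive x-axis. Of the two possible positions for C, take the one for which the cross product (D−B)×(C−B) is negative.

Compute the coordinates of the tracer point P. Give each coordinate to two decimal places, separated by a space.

A=(0,0), D=(7.00,0)
B = A + 1.00·(cos164°, sin164°) = (-0.9613, 0.2756)
|BD| = 7.9660
circle(B,6.00) ∩ circle(D,9.00): a=1.1585, h=5.8871
  candidates: C₊=(0.4003,6.1191) cross=46.897; C₋=(-0.0071,-5.6480) cross=-46.897
  mode - wants cross < 0 → take C=(-0.0071,-5.6480) (cross=-46.897)
ex = (C−B)/|BC| = (0.1590,-0.9873); ey = (0.9873,0.1590)
P = B + 2.68·ex + 2.03·ey = (1.4691,-2.0474)

1.47 -2.05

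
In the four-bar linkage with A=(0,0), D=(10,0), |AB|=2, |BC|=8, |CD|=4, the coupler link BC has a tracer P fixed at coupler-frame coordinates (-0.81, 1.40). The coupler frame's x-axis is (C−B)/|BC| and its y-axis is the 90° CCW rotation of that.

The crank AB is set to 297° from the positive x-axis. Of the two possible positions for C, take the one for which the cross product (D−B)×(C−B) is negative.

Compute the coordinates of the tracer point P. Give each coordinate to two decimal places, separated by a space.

A=(0,0), D=(10.00,0)
B = A + 2.00·(cos297°, sin297°) = (0.9080, -1.7820)
|BD| = 9.2650
circle(B,8.00) ∩ circle(D,4.00): a=7.2229, h=3.4394
  candidates: C₊=(7.3345,2.9824) cross=31.866; C₋=(8.6576,-3.7680) cross=-31.866
  mode - wants cross < 0 → take C=(8.6576,-3.7680) (cross=-31.866)
ex = (C−B)/|BC| = (0.9687,-0.2482); ey = (0.2482,0.9687)
P = B + -0.81·ex + 1.40·ey = (0.4709,-0.2248)

0.47 -0.22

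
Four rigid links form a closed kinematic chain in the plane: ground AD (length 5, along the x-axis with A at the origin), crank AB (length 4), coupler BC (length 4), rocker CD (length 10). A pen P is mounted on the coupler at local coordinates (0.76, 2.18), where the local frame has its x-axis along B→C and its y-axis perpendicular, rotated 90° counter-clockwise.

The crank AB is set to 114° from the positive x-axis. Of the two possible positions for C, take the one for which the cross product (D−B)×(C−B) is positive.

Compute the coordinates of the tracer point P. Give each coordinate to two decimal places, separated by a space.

-3.77 4.51

A=(0,0), D=(5.00,0)
B = A + 4.00·(cos114°, sin114°) = (-1.6269, 3.6542)
|BD| = 7.5677
circle(B,4.00) ∩ circle(D,10.00): a=-1.7661, h=3.5890
  candidates: C₊=(-1.4405,7.6498) cross=27.160; C₋=(-4.9065,1.3641) cross=-27.160
  mode + wants cross > 0 → take C=(-1.4405,7.6498) (cross=27.160)
ex = (C−B)/|BC| = (0.0466,0.9989); ey = (-0.9989,0.0466)
P = B + 0.76·ex + 2.18·ey = (-3.7692,4.5150)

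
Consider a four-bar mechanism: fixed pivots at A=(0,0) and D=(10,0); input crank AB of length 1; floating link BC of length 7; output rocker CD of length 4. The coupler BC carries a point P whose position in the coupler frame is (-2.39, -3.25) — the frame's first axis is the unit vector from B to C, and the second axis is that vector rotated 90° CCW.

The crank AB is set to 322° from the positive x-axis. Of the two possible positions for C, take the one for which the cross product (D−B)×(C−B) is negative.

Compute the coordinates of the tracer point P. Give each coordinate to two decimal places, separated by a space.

A=(0,0), D=(10.00,0)
B = A + 1.00·(cos322°, sin322°) = (0.7880, -0.6157)
|BD| = 9.2325
circle(B,7.00) ∩ circle(D,4.00): a=6.4034, h=2.8277
  candidates: C₊=(6.9886,2.6328) cross=26.107; C₋=(7.3657,-3.0101) cross=-26.107
  mode - wants cross < 0 → take C=(7.3657,-3.0101) (cross=-26.107)
ex = (C−B)/|BC| = (0.9397,-0.3421); ey = (0.3421,0.9397)
P = B + -2.39·ex + -3.25·ey = (-2.5695,-2.8521)

-2.57 -2.85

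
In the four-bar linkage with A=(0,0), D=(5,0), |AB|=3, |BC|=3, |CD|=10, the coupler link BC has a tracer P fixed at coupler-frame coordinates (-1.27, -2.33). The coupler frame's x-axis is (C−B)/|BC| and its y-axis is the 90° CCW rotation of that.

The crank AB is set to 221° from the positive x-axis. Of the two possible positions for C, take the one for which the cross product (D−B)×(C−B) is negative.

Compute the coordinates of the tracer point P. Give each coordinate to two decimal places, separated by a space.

A=(0,0), D=(5.00,0)
B = A + 3.00·(cos221°, sin221°) = (-2.2641, -1.9682)
|BD| = 7.5260
circle(B,3.00) ∩ circle(D,10.00): a=-2.2827, h=1.9467
  candidates: C₊=(-4.9764,-0.6862) cross=14.651; C₋=(-3.9583,-4.4440) cross=-14.651
  mode - wants cross < 0 → take C=(-3.9583,-4.4440) (cross=-14.651)
ex = (C−B)/|BC| = (-0.5647,-0.8253); ey = (0.8253,-0.5647)
P = B + -1.27·ex + -2.33·ey = (-3.4699,0.3957)

-3.47 0.40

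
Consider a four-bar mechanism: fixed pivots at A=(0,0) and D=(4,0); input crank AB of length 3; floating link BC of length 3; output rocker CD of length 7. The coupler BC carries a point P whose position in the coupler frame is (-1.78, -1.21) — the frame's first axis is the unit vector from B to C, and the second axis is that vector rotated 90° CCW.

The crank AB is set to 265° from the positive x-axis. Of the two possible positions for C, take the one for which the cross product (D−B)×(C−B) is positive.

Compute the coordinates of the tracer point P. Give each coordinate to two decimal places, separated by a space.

A=(0,0), D=(4.00,0)
B = A + 3.00·(cos265°, sin265°) = (-0.2615, -2.9886)
|BD| = 5.2050
circle(B,3.00) ∩ circle(D,7.00): a=-1.2400, h=2.7317
  candidates: C₊=(-2.8452,-1.4640) cross=14.219; C₋=(0.2918,-5.9371) cross=-14.219
  mode + wants cross > 0 → take C=(-2.8452,-1.4640) (cross=14.219)
ex = (C−B)/|BC| = (-0.8612,0.5082); ey = (-0.5082,-0.8612)
P = B + -1.78·ex + -1.21·ey = (1.8865,-2.8511)

1.89 -2.85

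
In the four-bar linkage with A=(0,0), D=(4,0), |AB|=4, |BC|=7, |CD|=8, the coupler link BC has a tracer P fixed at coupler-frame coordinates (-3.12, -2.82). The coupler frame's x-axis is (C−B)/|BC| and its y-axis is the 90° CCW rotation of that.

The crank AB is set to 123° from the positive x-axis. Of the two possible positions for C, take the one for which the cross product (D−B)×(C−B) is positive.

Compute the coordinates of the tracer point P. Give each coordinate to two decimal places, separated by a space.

A=(0,0), D=(4.00,0)
B = A + 4.00·(cos123°, sin123°) = (-2.1786, 3.3547)
|BD| = 7.0305
circle(B,7.00) ∩ circle(D,8.00): a=2.4485, h=6.5578
  candidates: C₊=(3.1023,7.9495) cross=46.105; C₋=(-3.1559,-3.5768) cross=-46.105
  mode + wants cross > 0 → take C=(3.1023,7.9495) (cross=46.105)
ex = (C−B)/|BC| = (0.7544,0.6564); ey = (-0.6564,0.7544)
P = B + -3.12·ex + -2.82·ey = (-2.6813,-0.8207)

-2.68 -0.82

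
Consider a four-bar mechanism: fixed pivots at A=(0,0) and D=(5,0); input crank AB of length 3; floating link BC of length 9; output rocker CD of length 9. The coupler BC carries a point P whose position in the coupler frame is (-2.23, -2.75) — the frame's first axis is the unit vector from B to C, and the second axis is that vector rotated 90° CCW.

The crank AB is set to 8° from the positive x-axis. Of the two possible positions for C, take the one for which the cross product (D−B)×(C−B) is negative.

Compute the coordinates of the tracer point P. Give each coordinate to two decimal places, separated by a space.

A=(0,0), D=(5.00,0)
B = A + 3.00·(cos8°, sin8°) = (2.9708, 0.4175)
|BD| = 2.0717
circle(B,9.00) ∩ circle(D,9.00): a=1.0359, h=8.9402
  candidates: C₊=(5.7872,8.9655) cross=18.521; C₋=(2.1836,-8.5480) cross=-18.521
  mode - wants cross < 0 → take C=(2.1836,-8.5480) (cross=-18.521)
ex = (C−B)/|BC| = (-0.0875,-0.9962); ey = (0.9962,-0.0875)
P = B + -2.23·ex + -2.75·ey = (0.4264,2.8795)

0.43 2.88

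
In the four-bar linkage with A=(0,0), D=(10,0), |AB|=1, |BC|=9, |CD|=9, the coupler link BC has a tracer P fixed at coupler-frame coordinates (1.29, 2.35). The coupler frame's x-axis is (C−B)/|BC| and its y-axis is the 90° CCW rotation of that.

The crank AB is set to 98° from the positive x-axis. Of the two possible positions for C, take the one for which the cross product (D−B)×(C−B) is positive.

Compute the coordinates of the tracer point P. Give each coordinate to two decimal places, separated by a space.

A=(0,0), D=(10.00,0)
B = A + 1.00·(cos98°, sin98°) = (-0.1392, 0.9903)
|BD| = 10.1874
circle(B,9.00) ∩ circle(D,9.00): a=5.0937, h=7.4198
  candidates: C₊=(5.6517,7.8798) cross=75.589; C₋=(4.2092,-6.8896) cross=-75.589
  mode + wants cross > 0 → take C=(5.6517,7.8798) (cross=75.589)
ex = (C−B)/|BC| = (0.6434,0.7655); ey = (-0.7655,0.6434)
P = B + 1.29·ex + 2.35·ey = (-1.1081,3.4898)

-1.11 3.49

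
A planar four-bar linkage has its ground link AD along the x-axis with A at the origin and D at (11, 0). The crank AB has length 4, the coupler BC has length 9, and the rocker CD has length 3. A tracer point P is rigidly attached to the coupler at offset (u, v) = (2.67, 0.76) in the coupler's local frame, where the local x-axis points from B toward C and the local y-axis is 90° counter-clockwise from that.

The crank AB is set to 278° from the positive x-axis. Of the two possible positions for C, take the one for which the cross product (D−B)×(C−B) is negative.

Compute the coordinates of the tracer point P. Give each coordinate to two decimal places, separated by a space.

3.08 -2.80

A=(0,0), D=(11.00,0)
B = A + 4.00·(cos278°, sin278°) = (0.5567, -3.9611)
|BD| = 11.1693
circle(B,9.00) ∩ circle(D,3.00): a=8.8078, h=1.8502
  candidates: C₊=(8.1358,0.8925) cross=20.665; C₋=(9.4481,-2.5674) cross=-20.665
  mode - wants cross < 0 → take C=(9.4481,-2.5674) (cross=-20.665)
ex = (C−B)/|BC| = (0.9879,0.1548); ey = (-0.1548,0.9879)
P = B + 2.67·ex + 0.76·ey = (3.0768,-2.7968)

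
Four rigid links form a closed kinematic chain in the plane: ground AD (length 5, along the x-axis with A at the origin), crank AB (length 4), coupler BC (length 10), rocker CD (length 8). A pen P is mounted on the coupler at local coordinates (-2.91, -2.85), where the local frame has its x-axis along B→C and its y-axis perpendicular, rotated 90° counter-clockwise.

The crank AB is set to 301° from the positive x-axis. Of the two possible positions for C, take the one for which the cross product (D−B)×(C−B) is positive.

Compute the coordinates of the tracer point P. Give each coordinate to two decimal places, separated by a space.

5.40 -5.76

A=(0,0), D=(5.00,0)
B = A + 4.00·(cos301°, sin301°) = (2.0602, -3.4287)
|BD| = 4.5165
circle(B,10.00) ∩ circle(D,8.00): a=6.2436, h=7.8113
  candidates: C₊=(0.1943,6.3957) cross=35.280; C₋=(12.0542,-3.7733) cross=-35.280
  mode + wants cross > 0 → take C=(0.1943,6.3957) (cross=35.280)
ex = (C−B)/|BC| = (-0.1866,0.9824); ey = (-0.9824,-0.1866)
P = B + -2.91·ex + -2.85·ey = (5.4031,-5.7558)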